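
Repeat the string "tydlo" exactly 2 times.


Input string: 'tydlo'
Operation: repeat 2 times
Concatenation: 'tydlo' + 'tydlo'
Result: tydlotydlo


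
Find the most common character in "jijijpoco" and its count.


Input: 'jijijpoco'
Operation: tally each character
Counts: 'c':1, 'i':2, 'j':3, 'o':2, 'p':1
Maximum: 'j' appears 3 times


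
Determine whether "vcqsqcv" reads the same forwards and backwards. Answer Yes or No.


Input string: 'vcqsqcv'
Reversed: 'vcqsqcv'
Compare pairs: s[0]='v' vs s[6]='v' (match), s[1]='c' vs s[5]='c' (match), s[2]='q' vs s[4]='q' (match)
Palindrome: Yes


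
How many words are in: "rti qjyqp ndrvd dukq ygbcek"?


Input string: 'rti qjyqp ndrvd dukq ygbcek'
Operation: split by spaces
Words found: 'rti', 'qjyqp', 'ndrvd', 'dukq', 'ygbcek'
Word count: 5


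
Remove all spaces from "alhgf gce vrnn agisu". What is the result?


Input string: 'alhgf gce vrnn agisu'
Operation: remove all spaces
Words: 'alhgf', 'gce', 'vrnn', 'agisu'
Join without spaces: alhgfgcevrnnagisu


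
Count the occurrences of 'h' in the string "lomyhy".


Input string: 'lomyhy'
Target character: 'h'
Scan each position: s[4]='h'
Matches found at indices: 4
Total: 1


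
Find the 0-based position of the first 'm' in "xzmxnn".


Input string: 'xzmxnn'
Target: 'm'
Scanning left to right: s[0]='x', s[1]='z', s[2]='m'
First match at index: 2


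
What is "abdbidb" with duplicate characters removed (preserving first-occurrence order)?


Input: 'abdbidb'
Operation: keep first occurrence of each character
Scan: s[0]='a' new -> keep; s[1]='b' new -> keep; s[2]='d' new -> keep; s[3]='b' seen -> skip; s[4]='i' new -> keep; s[5]='d' seen -> skip; s[6]='b' seen -> skip
Result: abdi


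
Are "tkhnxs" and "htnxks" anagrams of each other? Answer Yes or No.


String 1: 'tkhnxs' -> sorted: 'hknstx'
String 2: 'htnxks' -> sorted: 'hknstx'
Compare sorted forms: 'hknstx' == 'hknstx'
Anagram: Yes


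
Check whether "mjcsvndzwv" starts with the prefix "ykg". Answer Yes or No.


Input string: 'mjcsvndzwv'
Prefix to check: 'ykg'
First 3 characters of input: 'mjc'
Match: False
Result: No


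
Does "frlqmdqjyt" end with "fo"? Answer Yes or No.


Input string: 'frlqmdqjyt'
Suffix to check: 'fo'
Last 2 characters of input: 'yt'
Match: False
Result: No


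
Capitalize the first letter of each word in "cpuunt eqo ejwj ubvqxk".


Input string: 'cpuunt eqo ejwj ubvqxk'
Operation: capitalize first letter of each word
Word transformations: 'cpuunt'->'Cpuunt', 'eqo'->'Eqo', 'ejwj'->'Ejwj', 'ubvqxk'->'Ubvqxk'
Result: Cpuunt Eqo Ejwj Ubvqxk


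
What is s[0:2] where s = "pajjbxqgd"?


Input string: 'pajjbxqgd'
Operation: slice [0:2]
Extract characters: s[0]='p', s[1]='a'
Result: pa


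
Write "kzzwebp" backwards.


Input string: 'kzzwebp'
Operation: reverse character order
Original order: 'k' -> 'z' -> 'z' -> 'w' -> 'e' -> 'b' -> 'p'
Reversed order: 'p' -> 'b' -> 'e' -> 'w' -> 'z' -> 'z' -> 'k'
Result: pbewzzk


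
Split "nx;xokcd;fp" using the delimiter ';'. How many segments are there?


Input string: 'nx;xokcd;fp'
Delimiter: ';'
Split result: 'nx', 'xokcd', 'fp'
Number of parts: 3


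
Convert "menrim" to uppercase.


Input string: 'menrim'
Operation: convert each letter to uppercase
Mapping: 'm'->'M', 'e'->'E', 'n'->'N', 'r'->'R', 'i'->'I', 'm'->'M'
Result: MENRIM


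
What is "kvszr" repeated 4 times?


Input string: 'kvszr'
Operation: repeat 4 times
Concatenation: 'kvszr' + 'kvszr' + 'kvszr' + 'kvszr'
Result: kvszrkvszrkvszrkvszr


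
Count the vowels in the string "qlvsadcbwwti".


Input string: 'qlvsadcbwwti'
Operation: count vowels (a, e, i, o, u)
Scan: s[0]='q', s[1]='l', s[2]='v', s[3]='s', s[4]='a' (vowel), s[5]='d', s[6]='c', s[7]='b', s[8]='w', s[9]='w', s[10]='t', s[11]='i' (vowel)
Vowels found: 2
Result: 2


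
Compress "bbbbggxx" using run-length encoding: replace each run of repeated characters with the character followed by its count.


Input: 'bbbbggxx'
Operation: identify consecutive runs
Runs: 'bbbb' -> b4, 'gg' -> g2, 'xx' -> x2
Encoded: b4g2x2


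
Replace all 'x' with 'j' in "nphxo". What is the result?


Input string: 'nphxo'
Operation: replace 'x' with 'j'
Positions of 'x': 3
After replacement: nphjo


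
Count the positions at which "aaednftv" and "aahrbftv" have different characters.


String 1: 'aaednftv'
String 2: 'aahrbftv'
Compare each position: pos 0: 'a'=='a', pos 1: 'a'=='a', pos 2: 'e'!='h', pos 3: 'd'!='r', pos 4: 'n'!='b', pos 5: 'f'=='f', pos 6: 't'=='t', pos 7: 'v'=='v'
Differing positions: 3
Hamming distance: 3


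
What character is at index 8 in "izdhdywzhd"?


Input string: 'izdhdywzhd'
Operation: get character at index 8
Index mapping: s[0]='i', s[1]='z', s[2]='d', s[3]='h', s[4]='d', s[5]='y', s[6]='w', s[7]='z', s[8]='h'
Result: 'h'


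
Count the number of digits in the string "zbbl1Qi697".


Input string: 'zbbl1Qi697'
Operation: count digit characters (0-9)
Scan: 'z', 'b', 'b', 'l', '1'(digit), 'Q', 'i', '6'(digit), '9'(digit), '7'(digit)
Digits found: 4
Result: 4


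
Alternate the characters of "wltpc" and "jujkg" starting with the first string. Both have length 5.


String 1: 'wltpc'
String 2: 'jujkg'
Operation: alternate characters
Pairs: 'w'+'j', 'l'+'u', 't'+'j', 'p'+'k', 'c'+'g'
Result: wjlutjpkcg


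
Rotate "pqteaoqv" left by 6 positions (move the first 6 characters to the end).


Input: 'pqteaoqv', shift = 6
Operation: split at index 6 and swap parts
Front part s[0:6] = 'pqteao'
Back part s[6:] = 'qv'
Rotated = back + front = 'qv' + 'pqteao'
Result: qvpqteao


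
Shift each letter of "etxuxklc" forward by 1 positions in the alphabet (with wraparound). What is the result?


Input: 'etxuxklc', shift = 1
Operation: for each letter, (position + 1) mod 26
Mapping: 'e'(4+1=5)->'f', 't'(19+1=20)->'u', 'x'(23+1=24)->'y', 'u'(20+1=21)->'v', 'x'(23+1=24)->'y', 'k'(10+1=11)->'l', 'l'(11+1=12)->'m', 'c'(2+1=3)->'d'
Result: fuyvylmd


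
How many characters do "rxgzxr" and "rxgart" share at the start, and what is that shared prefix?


String 1: 'rxgzxr'
String 2: 'rxgart'
Compare position by position:
pos 0: 'r' vs 'r' match
pos 1: 'x' vs 'x' match
pos 2: 'g' vs 'g' match
pos 3: 'z' vs 'a' differ -> stop
Longest common prefix: "rxg" (length 3)


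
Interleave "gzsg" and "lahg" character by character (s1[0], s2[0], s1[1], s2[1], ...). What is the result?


String 1: 'gzsg'
String 2: 'lahg'
Operation: alternate characters
Pairs: 'g'+'l', 'z'+'a', 's'+'h', 'g'+'g'
Result: glzashgg


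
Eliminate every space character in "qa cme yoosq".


Input string: 'qa cme yoosq'
Operation: remove all spaces
Words: 'qa', 'cme', 'yoosq'
Join without spaces: qacmeyoosq


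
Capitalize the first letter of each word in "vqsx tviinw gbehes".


Input string: 'vqsx tviinw gbehes'
Operation: capitalize first letter of each word
Word transformations: 'vqsx'->'Vqsx', 'tviinw'->'Tviinw', 'gbehes'->'Gbehes'
Result: Vqsx Tviinw Gbehes


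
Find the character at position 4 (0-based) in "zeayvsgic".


Input string: 'zeayvsgic'
Operation: get character at index 4
Index mapping: s[0]='z', s[1]='e', s[2]='a', s[3]='y', s[4]='v'
Result: 'v'


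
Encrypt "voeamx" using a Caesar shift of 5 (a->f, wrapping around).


Input: 'voeamx', shift = 5
Operation: for each letter, (position + 5) mod 26
Mapping: 'v'(21+5=26, 26 mod 26=0)->'a', 'o'(14+5=19)->'t', 'e'(4+5=9)->'j', 'a'(0+5=5)->'f', 'm'(12+5=17)->'r', 'x'(23+5=28, 28 mod 26=2)->'c'
Result: atjfrc


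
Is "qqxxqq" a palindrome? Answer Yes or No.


Input string: 'qqxxqq'
Reversed: 'qqxxqq'
Compare pairs: s[0]='q' vs s[5]='q' (match), s[1]='q' vs s[4]='q' (match), s[2]='x' vs s[3]='x' (match)
Palindrome: Yes


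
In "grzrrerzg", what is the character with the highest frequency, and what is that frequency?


Input: 'grzrrerzg'
Operation: tally each character
Counts: 'e':1, 'g':2, 'r':4, 'z':2
Maximum: 'r' appears 4 times


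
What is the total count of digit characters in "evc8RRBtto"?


Input string: 'evc8RRBtto'
Operation: count digit characters (0-9)
Scan: 'e', 'v', 'c', '8'(digit), 'R', 'R', 'B', 't', 't', 'o'
Digits found: 1
Result: 1


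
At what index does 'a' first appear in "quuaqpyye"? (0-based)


Input string: 'quuaqpyye'
Target: 'a'
Scanning left to right: s[0]='q', s[1]='u', s[2]='u', s[3]='a'
First match at index: 3


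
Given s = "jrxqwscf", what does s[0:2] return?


Input string: 'jrxqwscf'
Operation: slice [0:2]
Extract characters: s[0]='j', s[1]='r'
Result: jr


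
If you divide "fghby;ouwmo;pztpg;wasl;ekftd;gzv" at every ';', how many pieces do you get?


Input string: 'fghby;ouwmo;pztpg;wasl;ekftd;gzv'
Delimiter: ';'
Split result: 'fghby', 'ouwmo', 'pztpg', 'wasl', 'ekftd', 'gzv'
Number of parts: 6


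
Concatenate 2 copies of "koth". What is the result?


Input string: 'koth'
Operation: repeat 2 times
Concatenation: 'koth' + 'koth'
Result: kothkoth


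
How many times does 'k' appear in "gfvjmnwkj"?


Input string: 'gfvjmnwkj'
Target character: 'k'
Scan each position: s[7]='k'
Matches found at indices: 7
Total: 1


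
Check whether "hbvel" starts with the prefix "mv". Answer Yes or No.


Input string: 'hbvel'
Prefix to check: 'mv'
First 2 characters of input: 'hb'
Match: False
Result: No


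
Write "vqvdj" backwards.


Input string: 'vqvdj'
Operation: reverse character order
Original order: 'v' -> 'q' -> 'v' -> 'd' -> 'j'
Reversed order: 'j' -> 'd' -> 'v' -> 'q' -> 'v'
Result: jdvqv


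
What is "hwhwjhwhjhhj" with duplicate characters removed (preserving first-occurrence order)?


Input: 'hwhwjhwhjhhj'
Operation: keep first occurrence of each character
Scan: s[0]='h' new -> keep; s[1]='w' new -> keep; s[2]='h' seen -> skip; s[3]='w' seen -> skip; s[4]='j' new -> keep; s[5]='h' seen -> skip; s[6]='w' seen -> skip; s[7]='h' seen -> skip; s[8]='j' seen -> skip; s[9]='h' seen -> skip; s[10]='h' seen -> skip; s[11]='j' seen -> skip
Result: hwj


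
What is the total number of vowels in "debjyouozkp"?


Input string: 'debjyouozkp'
Operation: count vowels (a, e, i, o, u)
Scan: s[0]='d', s[1]='e' (vowel), s[2]='b', s[3]='j', s[4]='y', s[5]='o' (vowel), s[6]='u' (vowel), s[7]='o' (vowel), s[8]='z', s[9]='k', s[10]='p'
Vowels found: 4
Result: 4


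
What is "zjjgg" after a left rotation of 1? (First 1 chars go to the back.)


Input: 'zjjgg', shift = 1
Operation: split at index 1 and swap parts
Front part s[0:1] = 'z'
Back part s[1:] = 'jjgg'
Rotated = back + front = 'jjgg' + 'z'
Result: jjggz


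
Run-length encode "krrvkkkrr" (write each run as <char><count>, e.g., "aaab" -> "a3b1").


Input: 'krrvkkkrr'
Operation: identify consecutive runs
Runs: 'k' -> k1, 'rr' -> r2, 'v' -> v1, 'kkk' -> k3, 'rr' -> r2
Encoded: k1r2v1k3r2


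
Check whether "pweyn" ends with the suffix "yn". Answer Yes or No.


Input string: 'pweyn'
Suffix to check: 'yn'
Last 2 characters of input: 'yn'
Match: True
Result: Yes


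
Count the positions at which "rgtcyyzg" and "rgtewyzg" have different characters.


String 1: 'rgtcyyzg'
String 2: 'rgtewyzg'
Compare each position: pos 0: 'r'=='r', pos 1: 'g'=='g', pos 2: 't'=='t', pos 3: 'c'!='e', pos 4: 'y'!='w', pos 5: 'y'=='y', pos 6: 'z'=='z', pos 7: 'g'=='g'
Differing positions: 2
Hamming distance: 2


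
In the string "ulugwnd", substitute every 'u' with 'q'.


Input string: 'ulugwnd'
Operation: replace 'u' with 'q'
Positions of 'u': 0, 2
After replacement: qlqgwnd


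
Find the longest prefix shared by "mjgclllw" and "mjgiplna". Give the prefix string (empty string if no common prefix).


String 1: 'mjgclllw'
String 2: 'mjgiplna'
Compare position by position:
pos 0: 'm' vs 'm' match
pos 1: 'j' vs 'j' match
pos 2: 'g' vs 'g' match
pos 3: 'c' vs 'i' differ -> stop
Longest common prefix: "mjg" (length 3)


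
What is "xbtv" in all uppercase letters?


Input string: 'xbtv'
Operation: convert each letter to uppercase
Mapping: 'x'->'X', 'b'->'B', 't'->'T', 'v'->'V'
Result: XBTV


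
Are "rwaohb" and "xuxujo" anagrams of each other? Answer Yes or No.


String 1: 'rwaohb' -> sorted: 'abhorw'
String 2: 'xuxujo' -> sorted: 'jouuxx'
Compare sorted forms: 'abhorw' != 'jouuxx'
Anagram: No


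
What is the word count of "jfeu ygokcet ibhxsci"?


Input string: 'jfeu ygokcet ibhxsci'
Operation: split by spaces
Words found: 'jfeu', 'ygokcet', 'ibhxsci'
Word count: 3


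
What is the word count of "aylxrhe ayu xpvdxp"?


Input string: 'aylxrhe ayu xpvdxp'
Operation: split by spaces
Words found: 'aylxrhe', 'ayu', 'xpvdxp'
Word count: 3


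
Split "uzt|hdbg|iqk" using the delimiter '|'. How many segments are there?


Input string: 'uzt|hdbg|iqk'
Delimiter: '|'
Split result: 'uzt', 'hdbg', 'iqk'
Number of parts: 3


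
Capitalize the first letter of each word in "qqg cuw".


Input string: 'qqg cuw'
Operation: capitalize first letter of each word
Word transformations: 'qqg'->'Qqg', 'cuw'->'Cuw'
Result: Qqg Cuw


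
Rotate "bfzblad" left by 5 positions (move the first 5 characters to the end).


Input: 'bfzblad', shift = 5
Operation: split at index 5 and swap parts
Front part s[0:5] = 'bfzbl'
Back part s[5:] = 'ad'
Rotated = back + front = 'ad' + 'bfzbl'
Result: adbfzbl


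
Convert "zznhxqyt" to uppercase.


Input string: 'zznhxqyt'
Operation: convert each letter to uppercase
Mapping: 'z'->'Z', 'z'->'Z', 'n'->'N', 'h'->'H', 'x'->'X', 'q'->'Q', 'y'->'Y', 't'->'T'
Result: ZZNHXQYT


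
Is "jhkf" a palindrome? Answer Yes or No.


Input string: 'jhkf'
Reversed: 'fkhj'
Compare pairs: s[0]='j' vs s[3]='f' (mismatch), s[1]='h' vs s[2]='k' (mismatch)
Palindrome: No


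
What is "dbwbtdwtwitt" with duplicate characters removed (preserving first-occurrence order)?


Input: 'dbwbtdwtwitt'
Operation: keep first occurrence of each character
Scan: s[0]='d' new -> keep; s[1]='b' new -> keep; s[2]='w' new -> keep; s[3]='b' seen -> skip; s[4]='t' new -> keep; s[5]='d' seen -> skip; s[6]='w' seen -> skip; s[7]='t' seen -> skip; s[8]='w' seen -> skip; s[9]='i' new -> keep; s[10]='t' seen -> skip; s[11]='t' seen -> skip
Result: dbwti


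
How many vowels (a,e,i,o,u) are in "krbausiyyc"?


Input string: 'krbausiyyc'
Operation: count vowels (a, e, i, o, u)
Scan: s[0]='k', s[1]='r', s[2]='b', s[3]='a' (vowel), s[4]='u' (vowel), s[5]='s', s[6]='i' (vowel), s[7]='y', s[8]='y', s[9]='c'
Vowels found: 3
Result: 3


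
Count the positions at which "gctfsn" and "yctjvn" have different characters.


String 1: 'gctfsn'
String 2: 'yctjvn'
Compare each position: pos 0: 'g'!='y', pos 1: 'c'=='c', pos 2: 't'=='t', pos 3: 'f'!='j', pos 4: 's'!='v', pos 5: 'n'=='n'
Differing positions: 3
Hamming distance: 3


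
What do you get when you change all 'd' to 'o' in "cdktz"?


Input string: 'cdktz'
Operation: replace 'd' with 'o'
Positions of 'd': 1
After replacement: coktz


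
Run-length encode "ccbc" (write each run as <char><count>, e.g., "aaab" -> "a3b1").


Input: 'ccbc'
Operation: identify consecutive runs
Runs: 'cc' -> c2, 'b' -> b1, 'c' -> c1
Encoded: c2b1c1


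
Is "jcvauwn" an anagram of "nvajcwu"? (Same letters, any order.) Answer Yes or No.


String 1: 'nvajcwu' -> sorted: 'acjnuvw'
String 2: 'jcvauwn' -> sorted: 'acjnuvw'
Compare sorted forms: 'acjnuvw' == 'acjnuvw'
Anagram: Yes


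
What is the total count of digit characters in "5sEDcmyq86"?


Input string: '5sEDcmyq86'
Operation: count digit characters (0-9)
Scan: '5'(digit), 's', 'E', 'D', 'c', 'm', 'y', 'q', '8'(digit), '6'(digit)
Digits found: 3
Result: 3


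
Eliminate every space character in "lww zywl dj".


Input string: 'lww zywl dj'
Operation: remove all spaces
Words: 'lww', 'zywl', 'dj'
Join without spaces: lwwzywldj


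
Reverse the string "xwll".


Input string: 'xwll'
Operation: reverse character order
Original order: 'x' -> 'w' -> 'l' -> 'l'
Reversed order: 'l' -> 'l' -> 'w' -> 'x'
Result: llwx


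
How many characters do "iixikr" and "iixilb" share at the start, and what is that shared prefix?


String 1: 'iixikr'
String 2: 'iixilb'
Compare position by position:
pos 0: 'i' vs 'i' match
pos 1: 'i' vs 'i' match
pos 2: 'x' vs 'x' match
pos 3: 'i' vs 'i' match
pos 4: 'k' vs 'l' differ -> stop
Longest common prefix: "iixi" (length 4)


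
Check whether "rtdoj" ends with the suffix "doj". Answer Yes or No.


Input string: 'rtdoj'
Suffix to check: 'doj'
Last 3 characters of input: 'doj'
Match: True
Result: Yes


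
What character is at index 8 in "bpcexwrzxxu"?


Input string: 'bpcexwrzxxu'
Operation: get character at index 8
Index mapping: s[0]='b', s[1]='p', s[2]='c', s[3]='e', s[4]='x', s[5]='w', s[6]='r', s[7]='z', s[8]='x'
Result: 'x'


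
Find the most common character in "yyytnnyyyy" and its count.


Input: 'yyytnnyyyy'
Operation: tally each character
Counts: 'n':2, 't':1, 'y':7
Maximum: 'y' appears 7 times


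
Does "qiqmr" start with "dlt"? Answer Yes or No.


Input string: 'qiqmr'
Prefix to check: 'dlt'
First 3 characters of input: 'qiq'
Match: False
Result: No


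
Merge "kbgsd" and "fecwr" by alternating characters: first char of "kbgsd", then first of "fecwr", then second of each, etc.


String 1: 'kbgsd'
String 2: 'fecwr'
Operation: alternate characters
Pairs: 'k'+'f', 'b'+'e', 'g'+'c', 's'+'w', 'd'+'r'
Result: kfbegcswdr


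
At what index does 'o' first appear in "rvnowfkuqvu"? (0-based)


Input string: 'rvnowfkuqvu'
Target: 'o'
Scanning left to right: s[0]='r', s[1]='v', s[2]='n', s[3]='o'
First match at index: 3


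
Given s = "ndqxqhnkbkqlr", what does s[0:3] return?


Input string: 'ndqxqhnkbkqlr'
Operation: slice [0:3]
Extract characters: s[0]='n', s[1]='d', s[2]='q'
Result: ndq


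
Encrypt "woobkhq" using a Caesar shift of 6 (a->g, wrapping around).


Input: 'woobkhq', shift = 6
Operation: for each letter, (position + 6) mod 26
Mapping: 'w'(22+6=28, 28 mod 26=2)->'c', 'o'(14+6=20)->'u', 'o'(14+6=20)->'u', 'b'(1+6=7)->'h', 'k'(10+6=16)->'q', 'h'(7+6=13)->'n', 'q'(16+6=22)->'w'
Result: cuuhqnw


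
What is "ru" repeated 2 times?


Input string: 'ru'
Operation: repeat 2 times
Concatenation: 'ru' + 'ru'
Result: ruru


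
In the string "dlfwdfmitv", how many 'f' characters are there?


Input string: 'dlfwdfmitv'
Target character: 'f'
Scan each position: s[2]='f', s[5]='f'
Matches found at indices: 2, 5
Total: 2


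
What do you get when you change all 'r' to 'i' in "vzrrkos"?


Input string: 'vzrrkos'
Operation: replace 'r' with 'i'
Positions of 'r': 2, 3
After replacement: vziikos


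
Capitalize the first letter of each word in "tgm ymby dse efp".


Input string: 'tgm ymby dse efp'
Operation: capitalize first letter of each word
Word transformations: 'tgm'->'Tgm', 'ymby'->'Ymby', 'dse'->'Dse', 'efp'->'Efp'
Result: Tgm Ymby Dse Efp


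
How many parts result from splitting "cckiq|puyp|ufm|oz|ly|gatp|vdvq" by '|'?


Input string: 'cckiq|puyp|ufm|oz|ly|gatp|vdvq'
Delimiter: '|'
Split result: 'cckiq', 'puyp', 'ufm', 'oz', 'ly', 'gatp', 'vdvq'
Number of parts: 7


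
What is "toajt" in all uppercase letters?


Input string: 'toajt'
Operation: convert each letter to uppercase
Mapping: 't'->'T', 'o'->'O', 'a'->'A', 'j'->'J', 't'->'T'
Result: TOAJT


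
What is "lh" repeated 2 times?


Input string: 'lh'
Operation: repeat 2 times
Concatenation: 'lh' + 'lh'
Result: lhlh


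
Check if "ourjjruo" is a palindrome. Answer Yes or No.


Input string: 'ourjjruo'
Reversed: 'ourjjruo'
Compare pairs: s[0]='o' vs s[7]='o' (match), s[1]='u' vs s[6]='u' (match), s[2]='r' vs s[5]='r' (match), s[3]='j' vs s[4]='j' (match)
Palindrome: Yes


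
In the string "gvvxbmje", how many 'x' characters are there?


Input string: 'gvvxbmje'
Target character: 'x'
Scan each position: s[3]='x'
Matches found at indices: 3
Total: 1


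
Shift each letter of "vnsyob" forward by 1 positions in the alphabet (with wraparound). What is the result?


Input: 'vnsyob', shift = 1
Operation: for each letter, (position + 1) mod 26
Mapping: 'v'(21+1=22)->'w', 'n'(13+1=14)->'o', 's'(18+1=19)->'t', 'y'(24+1=25)->'z', 'o'(14+1=15)->'p', 'b'(1+1=2)->'c'
Result: wotzpc


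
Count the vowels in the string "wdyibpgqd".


Input string: 'wdyibpgqd'
Operation: count vowels (a, e, i, o, u)
Scan: s[0]='w', s[1]='d', s[2]='y', s[3]='i' (vowel), s[4]='b', s[5]='p', s[6]='g', s[7]='q', s[8]='d'
Vowels found: 1
Result: 1


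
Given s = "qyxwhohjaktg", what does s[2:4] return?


Input string: 'qyxwhohjaktg'
Operation: slice [2:4]
Extract characters: s[2]='x', s[3]='w'
Result: xw


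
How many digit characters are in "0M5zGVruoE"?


Input string: '0M5zGVruoE'
Operation: count digit characters (0-9)
Scan: '0'(digit), 'M', '5'(digit), 'z', 'G', 'V', 'r', 'u', 'o', 'E'
Digits found: 2
Result: 2


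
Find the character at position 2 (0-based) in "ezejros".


Input string: 'ezejros'
Operation: get character at index 2
Index mapping: s[0]='e', s[1]='z', s[2]='e'
Result: 'e'


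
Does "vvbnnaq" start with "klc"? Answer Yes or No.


Input string: 'vvbnnaq'
Prefix to check: 'klc'
First 3 characters of input: 'vvb'
Match: False
Result: No


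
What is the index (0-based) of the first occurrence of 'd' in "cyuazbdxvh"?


Input string: 'cyuazbdxvh'
Target: 'd'
Scanning left to right: s[0]='c', s[1]='y', s[2]='u', s[3]='a', s[4]='z', s[5]='b', s[6]='d'
First match at index: 6


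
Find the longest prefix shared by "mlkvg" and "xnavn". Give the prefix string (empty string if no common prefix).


String 1: 'mlkvg'
String 2: 'xnavn'
Compare position by position:
pos 0: 'm' vs 'x' differ -> stop
Longest common prefix: "" (length 0)


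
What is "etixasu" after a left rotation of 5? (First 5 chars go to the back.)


Input: 'etixasu', shift = 5
Operation: split at index 5 and swap parts
Front part s[0:5] = 'etixa'
Back part s[5:] = 'su'
Rotated = back + front = 'su' + 'etixa'
Result: suetixa


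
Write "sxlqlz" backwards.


Input string: 'sxlqlz'
Operation: reverse character order
Original order: 's' -> 'x' -> 'l' -> 'q' -> 'l' -> 'z'
Reversed order: 'z' -> 'l' -> 'q' -> 'l' -> 'x' -> 's'
Result: zlqlxs


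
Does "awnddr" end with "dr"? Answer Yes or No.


Input string: 'awnddr'
Suffix to check: 'dr'
Last 2 characters of input: 'dr'
Match: True
Result: Yes


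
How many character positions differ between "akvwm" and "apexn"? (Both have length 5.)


String 1: 'akvwm'
String 2: 'apexn'
Compare each position: pos 0: 'a'=='a', pos 1: 'k'!='p', pos 2: 'v'!='e', pos 3: 'w'!='x', pos 4: 'm'!='n'
Differing positions: 4
Hamming distance: 4


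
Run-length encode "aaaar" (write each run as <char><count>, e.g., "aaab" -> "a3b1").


Input: 'aaaar'
Operation: identify consecutive runs
Runs: 'aaaa' -> a4, 'r' -> r1
Encoded: a4r1


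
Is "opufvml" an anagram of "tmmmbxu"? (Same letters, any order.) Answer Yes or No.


String 1: 'tmmmbxu' -> sorted: 'bmmmtux'
String 2: 'opufvml' -> sorted: 'flmopuv'
Compare sorted forms: 'bmmmtux' != 'flmopuv'
Anagram: No


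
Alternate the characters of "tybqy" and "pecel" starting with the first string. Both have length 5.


String 1: 'tybqy'
String 2: 'pecel'
Operation: alternate characters
Pairs: 't'+'p', 'y'+'e', 'b'+'c', 'q'+'e', 'y'+'l'
Result: tpyebcqeyl


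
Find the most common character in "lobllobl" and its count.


Input: 'lobllobl'
Operation: tally each character
Counts: 'b':2, 'l':4, 'o':2
Maximum: 'l' appears 4 times


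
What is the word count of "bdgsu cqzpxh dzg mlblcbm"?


Input string: 'bdgsu cqzpxh dzg mlblcbm'
Operation: split by spaces
Words found: 'bdgsu', 'cqzpxh', 'dzg', 'mlblcbm'
Word count: 4


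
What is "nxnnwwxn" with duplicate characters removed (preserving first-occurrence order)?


Input: 'nxnnwwxn'
Operation: keep first occurrence of each character
Scan: s[0]='n' new -> keep; s[1]='x' new -> keep; s[2]='n' seen -> skip; s[3]='n' seen -> skip; s[4]='w' new -> keep; s[5]='w' seen -> skip; s[6]='x' seen -> skip; s[7]='n' seen -> skip
Result: nxw


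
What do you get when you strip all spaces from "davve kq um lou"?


Input string: 'davve kq um lou'
Operation: remove all spaces
Words: 'davve', 'kq', 'um', 'lou'
Join without spaces: davvekqumlou


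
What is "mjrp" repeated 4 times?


Input string: 'mjrp'
Operation: repeat 4 times
Concatenation: 'mjrp' + 'mjrp' + 'mjrp' + 'mjrp'
Result: mjrpmjrpmjrpmjrp


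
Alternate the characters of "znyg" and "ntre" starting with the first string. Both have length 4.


String 1: 'znyg'
String 2: 'ntre'
Operation: alternate characters
Pairs: 'z'+'n', 'n'+'t', 'y'+'r', 'g'+'e'
Result: znntyrge


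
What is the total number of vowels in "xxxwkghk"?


Input string: 'xxxwkghk'
Operation: count vowels (a, e, i, o, u)
Scan: s[0]='x', s[1]='x', s[2]='x', s[3]='w', s[4]='k', s[5]='g', s[6]='h', s[7]='k'
Vowels found: 0
Result: 0


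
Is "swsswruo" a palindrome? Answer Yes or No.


Input string: 'swsswruo'
Reversed: 'ourwssws'
Compare pairs: s[0]='s' vs s[7]='o' (mismatch), s[1]='w' vs s[6]='u' (mismatch), s[2]='s' vs s[5]='r' (mismatch), s[3]='s' vs s[4]='w' (mismatch)
Palindrome: No


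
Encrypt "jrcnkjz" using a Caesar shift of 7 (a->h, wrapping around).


Input: 'jrcnkjz', shift = 7
Operation: for each letter, (position + 7) mod 26
Mapping: 'j'(9+7=16)->'q', 'r'(17+7=24)->'y', 'c'(2+7=9)->'j', 'n'(13+7=20)->'u', 'k'(10+7=17)->'r', 'j'(9+7=16)->'q', 'z'(25+7=32, 32 mod 26=6)->'g'
Result: qyjurqg


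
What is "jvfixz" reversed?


Input string: 'jvfixz'
Operation: reverse character order
Original order: 'j' -> 'v' -> 'f' -> 'i' -> 'x' -> 'z'
Reversed order: 'z' -> 'x' -> 'i' -> 'f' -> 'v' -> 'j'
Result: zxifvj


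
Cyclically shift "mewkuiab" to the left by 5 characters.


Input: 'mewkuiab', shift = 5
Operation: split at index 5 and swap parts
Front part s[0:5] = 'mewku'
Back part s[5:] = 'iab'
Rotated = back + front = 'iab' + 'mewku'
Result: iabmewku


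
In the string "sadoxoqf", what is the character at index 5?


Input string: 'sadoxoqf'
Operation: get character at index 5
Index mapping: s[0]='s', s[1]='a', s[2]='d', s[3]='o', s[4]='x', s[5]='o'
Result: 'o'


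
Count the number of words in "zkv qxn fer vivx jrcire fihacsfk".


Input string: 'zkv qxn fer vivx jrcire fihacsfk'
Operation: split by spaces
Words found: 'zkv', 'qxn', 'fer', 'vivx', 'jrcire', 'fihacsfk'
Word count: 6


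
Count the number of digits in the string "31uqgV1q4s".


Input string: '31uqgV1q4s'
Operation: count digit characters (0-9)
Scan: '3'(digit), '1'(digit), 'u', 'q', 'g', 'V', '1'(digit), 'q', '4'(digit), 's'
Digits found: 4
Result: 4


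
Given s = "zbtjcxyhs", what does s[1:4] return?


Input string: 'zbtjcxyhs'
Operation: slice [1:4]
Extract characters: s[1]='b', s[2]='t', s[3]='j'
Result: btj


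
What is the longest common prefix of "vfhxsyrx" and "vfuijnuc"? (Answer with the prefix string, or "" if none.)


String 1: 'vfhxsyrx'
String 2: 'vfuijnuc'
Compare position by position:
pos 0: 'v' vs 'v' match
pos 1: 'f' vs 'f' match
pos 2: 'h' vs 'u' differ -> stop
Longest common prefix: "vf" (length 2)


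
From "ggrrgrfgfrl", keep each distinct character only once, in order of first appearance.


Input: 'ggrrgrfgfrl'
Operation: keep first occurrence of each character
Scan: s[0]='g' new -> keep; s[1]='g' seen -> skip; s[2]='r' new -> keep; s[3]='r' seen -> skip; s[4]='g' seen -> skip; s[5]='r' seen -> skip; s[6]='f' new -> keep; s[7]='g' seen -> skip; s[8]='f' seen -> skip; s[9]='r' seen -> skip; s[10]='l' new -> keep
Result: grfl


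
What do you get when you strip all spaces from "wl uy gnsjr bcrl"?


Input string: 'wl uy gnsjr bcrl'
Operation: remove all spaces
Words: 'wl', 'uy', 'gnsjr', 'bcrl'
Join without spaces: wluygnsjrbcrl


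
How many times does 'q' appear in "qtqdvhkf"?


Input string: 'qtqdvhkf'
Target character: 'q'
Scan each position: s[0]='q', s[2]='q'
Matches found at indices: 0, 2
Total: 2


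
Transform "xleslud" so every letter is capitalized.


Input string: 'xleslud'
Operation: convert each letter to uppercase
Mapping: 'x'->'X', 'l'->'L', 'e'->'E', 's'->'S', 'l'->'L', 'u'->'U', 'd'->'D'
Result: XLESLUD


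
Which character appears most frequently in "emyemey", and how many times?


Input: 'emyemey'
Operation: tally each character
Counts: 'e':3, 'm':2, 'y':2
Maximum: 'e' appears 3 times


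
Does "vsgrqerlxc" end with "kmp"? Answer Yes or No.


Input string: 'vsgrqerlxc'
Suffix to check: 'kmp'
Last 3 characters of input: 'lxc'
Match: False
Result: No


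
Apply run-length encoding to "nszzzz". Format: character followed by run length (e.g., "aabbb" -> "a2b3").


Input: 'nszzzz'
Operation: identify consecutive runs
Runs: 'n' -> n1, 's' -> s1, 'zzzz' -> z4
Encoded: n1s1z4


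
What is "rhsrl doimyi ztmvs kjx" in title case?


Input string: 'rhsrl doimyi ztmvs kjx'
Operation: capitalize first letter of each word
Word transformations: 'rhsrl'->'Rhsrl', 'doimyi'->'Doimyi', 'ztmvs'->'Ztmvs', 'kjx'->'Kjx'
Result: Rhsrl Doimyi Ztmvs Kjx


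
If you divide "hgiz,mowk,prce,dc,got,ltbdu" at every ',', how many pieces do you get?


Input string: 'hgiz,mowk,prce,dc,got,ltbdu'
Delimiter: ','
Split result: 'hgiz', 'mowk', 'prce', 'dc', 'got', 'ltbdu'
Number of parts: 6


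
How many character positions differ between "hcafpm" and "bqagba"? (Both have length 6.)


String 1: 'hcafpm'
String 2: 'bqagba'
Compare each position: pos 0: 'h'!='b', pos 1: 'c'!='q', pos 2: 'a'=='a', pos 3: 'f'!='g', pos 4: 'p'!='b', pos 5: 'm'!='a'
Differing positions: 5
Hamming distance: 5


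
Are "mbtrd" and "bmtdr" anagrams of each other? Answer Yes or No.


String 1: 'mbtrd' -> sorted: 'bdmrt'
String 2: 'bmtdr' -> sorted: 'bdmrt'
Compare sorted forms: 'bdmrt' == 'bdmrt'
Anagram: Yes


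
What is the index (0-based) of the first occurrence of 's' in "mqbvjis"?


Input string: 'mqbvjis'
Target: 's'
Scanning left to right: s[0]='m', s[1]='q', s[2]='b', s[3]='v', s[4]='j', s[5]='i', s[6]='s'
First match at index: 6


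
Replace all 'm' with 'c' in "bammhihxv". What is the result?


Input string: 'bammhihxv'
Operation: replace 'm' with 'c'
Positions of 'm': 2, 3
After replacement: bacchihxv


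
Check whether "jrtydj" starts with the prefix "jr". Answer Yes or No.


Input string: 'jrtydj'
Prefix to check: 'jr'
First 2 characters of input: 'jr'
Match: True
Result: Yes


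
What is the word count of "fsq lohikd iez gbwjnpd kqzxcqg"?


Input string: 'fsq lohikd iez gbwjnpd kqzxcqg'
Operation: split by spaces
Words found: 'fsq', 'lohikd', 'iez', 'gbwjnpd', 'kqzxcqg'
Word count: 5


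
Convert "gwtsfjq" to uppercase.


Input string: 'gwtsfjq'
Operation: convert each letter to uppercase
Mapping: 'g'->'G', 'w'->'W', 't'->'T', 's'->'S', 'f'->'F', 'j'->'J', 'q'->'Q'
Result: GWTSFJQ


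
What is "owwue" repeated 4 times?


Input string: 'owwue'
Operation: repeat 4 times
Concatenation: 'owwue' + 'owwue' + 'owwue' + 'owwue'
Result: owwueowwueowwueowwue


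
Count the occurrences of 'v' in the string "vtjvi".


Input string: 'vtjvi'
Target character: 'v'
Scan each position: s[0]='v', s[3]='v'
Matches found at indices: 0, 3
Total: 2


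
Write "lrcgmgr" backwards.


Input string: 'lrcgmgr'
Operation: reverse character order
Original order: 'l' -> 'r' -> 'c' -> 'g' -> 'm' -> 'g' -> 'r'
Reversed order: 'r' -> 'g' -> 'm' -> 'g' -> 'c' -> 'r' -> 'l'
Result: rgmgcrl


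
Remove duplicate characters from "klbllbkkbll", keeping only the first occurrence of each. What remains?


Input: 'klbllbkkbll'
Operation: keep first occurrence of each character
Scan: s[0]='k' new -> keep; s[1]='l' new -> keep; s[2]='b' new -> keep; s[3]='l' seen -> skip; s[4]='l' seen -> skip; s[5]='b' seen -> skip; s[6]='k' seen -> skip; s[7]='k' seen -> skip; s[8]='b' seen -> skip; s[9]='l' seen -> skip; s[10]='l' seen -> skip
Result: klb


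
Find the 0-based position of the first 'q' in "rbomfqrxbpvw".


Input string: 'rbomfqrxbpvw'
Target: 'q'
Scanning left to right: s[0]='r', s[1]='b', s[2]='o', s[3]='m', s[4]='f', s[5]='q'
First match at index: 5


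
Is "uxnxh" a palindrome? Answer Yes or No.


Input string: 'uxnxh'
Reversed: 'hxnxu'
Compare pairs: s[0]='u' vs s[4]='h' (mismatch), s[1]='x' vs s[3]='x' (match)
Palindrome: No


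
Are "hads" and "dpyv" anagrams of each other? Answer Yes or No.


String 1: 'hads' -> sorted: 'adhs'
String 2: 'dpyv' -> sorted: 'dpvy'
Compare sorted forms: 'adhs' != 'dpvy'
Anagram: No


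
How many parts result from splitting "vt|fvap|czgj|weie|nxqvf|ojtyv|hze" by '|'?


Input string: 'vt|fvap|czgj|weie|nxqvf|ojtyv|hze'
Delimiter: '|'
Split result: 'vt', 'fvap', 'czgj', 'weie', 'nxqvf', 'ojtyv', 'hze'
Number of parts: 7


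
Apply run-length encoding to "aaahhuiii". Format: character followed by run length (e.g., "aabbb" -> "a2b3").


Input: 'aaahhuiii'
Operation: identify consecutive runs
Runs: 'aaa' -> a3, 'hh' -> h2, 'u' -> u1, 'iii' -> i3
Encoded: a3h2u1i3


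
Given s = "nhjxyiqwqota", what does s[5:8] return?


Input string: 'nhjxyiqwqota'
Operation: slice [5:8]
Extract characters: s[5]='i', s[6]='q', s[7]='w'
Result: iqw


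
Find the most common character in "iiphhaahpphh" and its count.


Input: 'iiphhaahpphh'
Operation: tally each character
Counts: 'a':2, 'h':5, 'i':2, 'p':3
Maximum: 'h' appears 5 times


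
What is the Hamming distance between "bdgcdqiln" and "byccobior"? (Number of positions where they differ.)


String 1: 'bdgcdqiln'
String 2: 'byccobior'
Compare each position: pos 0: 'b'=='b', pos 1: 'd'!='y', pos 2: 'g'!='c', pos 3: 'c'=='c', pos 4: 'd'!='o', pos 5: 'q'!='b', pos 6: 'i'=='i', pos 7: 'l'!='o', pos 8: 'n'!='r'
Differing positions: 6
Hamming distance: 6


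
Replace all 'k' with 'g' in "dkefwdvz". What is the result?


Input string: 'dkefwdvz'
Operation: replace 'k' with 'g'
Positions of 'k': 1
After replacement: dgefwdvz


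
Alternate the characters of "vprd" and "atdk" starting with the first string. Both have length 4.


String 1: 'vprd'
String 2: 'atdk'
Operation: alternate characters
Pairs: 'v'+'a', 'p'+'t', 'r'+'d', 'd'+'k'
Result: vaptrddk


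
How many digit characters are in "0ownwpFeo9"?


Input string: '0ownwpFeo9'
Operation: count digit characters (0-9)
Scan: '0'(digit), 'o', 'w', 'n', 'w', 'p', 'F', 'e', 'o', '9'(digit)
Digits found: 2
Result: 2


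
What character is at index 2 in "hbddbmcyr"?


Input string: 'hbddbmcyr'
Operation: get character at index 2
Index mapping: s[0]='h', s[1]='b', s[2]='d'
Result: 'd'


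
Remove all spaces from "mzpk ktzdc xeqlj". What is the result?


Input string: 'mzpk ktzdc xeqlj'
Operation: remove all spaces
Words: 'mzpk', 'ktzdc', 'xeqlj'
Join without spaces: mzpkktzdcxeqlj


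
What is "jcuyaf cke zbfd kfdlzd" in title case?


Input string: 'jcuyaf cke zbfd kfdlzd'
Operation: capitalize first letter of each word
Word transformations: 'jcuyaf'->'Jcuyaf', 'cke'->'Cke', 'zbfd'->'Zbfd', 'kfdlzd'->'Kfdlzd'
Result: Jcuyaf Cke Zbfd Kfdlzd


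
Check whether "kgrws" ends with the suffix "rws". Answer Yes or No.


Input string: 'kgrws'
Suffix to check: 'rws'
Last 3 characters of input: 'rws'
Match: True
Result: Yes


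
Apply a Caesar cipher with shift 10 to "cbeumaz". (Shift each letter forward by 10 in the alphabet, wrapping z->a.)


Input: 'cbeumaz', shift = 10
Operation: for each letter, (position + 10) mod 26
Mapping: 'c'(2+10=12)->'m', 'b'(1+10=11)->'l', 'e'(4+10=14)->'o', 'u'(20+10=30, 30 mod 26=4)->'e', 'm'(12+10=22)->'w', 'a'(0+10=10)->'k', 'z'(25+10=35, 35 mod 26=9)->'j'
Result: mloewkj


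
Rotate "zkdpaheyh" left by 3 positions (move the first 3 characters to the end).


Input: 'zkdpaheyh', shift = 3
Operation: split at index 3 and swap parts
Front part s[0:3] = 'zkd'
Back part s[3:] = 'paheyh'
Rotated = back + front = 'paheyh' + 'zkd'
Result: paheyhzkd


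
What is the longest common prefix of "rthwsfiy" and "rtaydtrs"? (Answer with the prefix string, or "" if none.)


String 1: 'rthwsfiy'
String 2: 'rtaydtrs'
Compare position by position:
pos 0: 'r' vs 'r' match
pos 1: 't' vs 't' match
pos 2: 'h' vs 'a' differ -> stop
Longest common prefix: "rt" (length 2)


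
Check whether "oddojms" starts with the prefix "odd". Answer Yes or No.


Input string: 'oddojms'
Prefix to check: 'odd'
First 3 characters of input: 'odd'
Match: True
Result: Yes


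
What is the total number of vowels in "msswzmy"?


Input string: 'msswzmy'
Operation: count vowels (a, e, i, o, u)
Scan: s[0]='m', s[1]='s', s[2]='s', s[3]='w', s[4]='z', s[5]='m', s[6]='y'
Vowels found: 0
Result: 0


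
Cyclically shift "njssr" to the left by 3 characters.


Input: 'njssr', shift = 3
Operation: split at index 3 and swap parts
Front part s[0:3] = 'njs'
Back part s[3:] = 'sr'
Rotated = back + front = 'sr' + 'njs'
Result: srnjs


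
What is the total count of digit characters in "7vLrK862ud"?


Input string: '7vLrK862ud'
Operation: count digit characters (0-9)
Scan: '7'(digit), 'v', 'L', 'r', 'K', '8'(digit), '6'(digit), '2'(digit), 'u', 'd'
Digits found: 4
Result: 4


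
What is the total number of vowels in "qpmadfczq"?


Input string: 'qpmadfczq'
Operation: count vowels (a, e, i, o, u)
Scan: s[0]='q', s[1]='p', s[2]='m', s[3]='a' (vowel), s[4]='d', s[5]='f', s[6]='c', s[7]='z', s[8]='q'
Vowels found: 1
Result: 1


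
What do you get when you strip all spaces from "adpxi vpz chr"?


Input string: 'adpxi vpz chr'
Operation: remove all spaces
Words: 'adpxi', 'vpz', 'chr'
Join without spaces: adpxivpzchr


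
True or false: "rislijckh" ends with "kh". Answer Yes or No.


Input string: 'rislijckh'
Suffix to check: 'kh'
Last 2 characters of input: 'kh'
Match: True
Result: Yes


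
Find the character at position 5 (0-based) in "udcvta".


Input string: 'udcvta'
Operation: get character at index 5
Index mapping: s[0]='u', s[1]='d', s[2]='c', s[3]='v', s[4]='t', s[5]='a'
Result: 'a'


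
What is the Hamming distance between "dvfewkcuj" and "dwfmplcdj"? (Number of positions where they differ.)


String 1: 'dvfewkcuj'
String 2: 'dwfmplcdj'
Compare each position: pos 0: 'd'=='d', pos 1: 'v'!='w', pos 2: 'f'=='f', pos 3: 'e'!='m', pos 4: 'w'!='p', pos 5: 'k'!='l', pos 6: 'c'=='c', pos 7: 'u'!='d', pos 8: 'j'=='j'
Differing positions: 5
Hamming distance: 5


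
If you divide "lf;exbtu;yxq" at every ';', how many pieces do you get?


Input string: 'lf;exbtu;yxq'
Delimiter: ';'
Split result: 'lf', 'exbtu', 'yxq'
Number of parts: 3


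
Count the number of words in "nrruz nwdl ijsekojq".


Input string: 'nrruz nwdl ijsekojq'
Operation: split by spaces
Words found: 'nrruz', 'nwdl', 'ijsekojq'
Word count: 3


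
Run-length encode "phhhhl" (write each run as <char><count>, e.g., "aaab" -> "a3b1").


Input: 'phhhhl'
Operation: identify consecutive runs
Runs: 'p' -> p1, 'hhhh' -> h4, 'l' -> l1
Encoded: p1h4l1


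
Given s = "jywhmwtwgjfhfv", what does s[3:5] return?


Input string: 'jywhmwtwgjfhfv'
Operation: slice [3:5]
Extract characters: s[3]='h', s[4]='m'
Result: hm


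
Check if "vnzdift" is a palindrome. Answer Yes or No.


Input string: 'vnzdift'
Reversed: 'tfidznv'
Compare pairs: s[0]='v' vs s[6]='t' (mismatch), s[1]='n' vs s[5]='f' (mismatch), s[2]='z' vs s[4]='i' (mismatch)
Palindrome: No


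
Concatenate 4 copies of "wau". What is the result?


Input string: 'wau'
Operation: repeat 4 times
Concatenation: 'wau' + 'wau' + 'wau' + 'wau'
Result: wauwauwauwau


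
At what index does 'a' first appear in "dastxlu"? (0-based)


Input string: 'dastxlu'
Target: 'a'
Scanning left to right: s[0]='d', s[1]='a'
First match at index: 1


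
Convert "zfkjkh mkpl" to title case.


Input string: 'zfkjkh mkpl'
Operation: capitalize first letter of each word
Word transformations: 'zfkjkh'->'Zfkjkh', 'mkpl'->'Mkpl'
Result: Zfkjkh Mkpl
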